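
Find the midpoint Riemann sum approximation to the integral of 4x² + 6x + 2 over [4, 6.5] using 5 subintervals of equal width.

Δx = (6.5 − 4)/5 = 0.5.
Midpoints: 4.25, 4.75, 5.25, 5.75, 6.25.
f(4.25) = 99.75, f(4.75) = 120.75, f(5.25) = 143.75, f(5.75) = 168.75, f(6.25) = 195.75.
Sum = Δx · [f(4.25) + f(4.75) + f(5.25) + f(5.75) + f(6.25)].
Sum = 364.375.

364.375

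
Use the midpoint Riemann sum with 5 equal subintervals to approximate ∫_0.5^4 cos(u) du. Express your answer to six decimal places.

Δu = (4 − 0.5)/5 = 0.7.
Midpoints: 0.85, 1.55, 2.25, 2.95, 3.65.
f(0.85) ≈ 0.659983, f(1.55) ≈ 0.020795, f(2.25) ≈ -0.628174, f(2.95) ≈ -0.981702, f(3.65) ≈ -0.873521.
Sum = Δu · [f(0.85) + f(1.55) + f(2.25) + f(2.95) + f(3.65)].
Sum ≈ -1.261833.

-1.261833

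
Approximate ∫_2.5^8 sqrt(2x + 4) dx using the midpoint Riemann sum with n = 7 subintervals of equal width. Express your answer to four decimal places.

20.8171

Δx = (8 − 2.5)/7 = 11/14.
Midpoints: 81/28, 103/28, 125/28, 5.25, 169/28, 191/28, 213/28.
f(81/28) ≈ 3.1282, f(103/28) ≈ 3.3700, f(125/28) ≈ 3.5956, f(5.25) ≈ 3.8079, f(169/28) ≈ 4.0089, f(191/28) ≈ 4.2003, f(213/28) ≈ 4.3834.
Sum = Δx · [f(81/28) + f(103/28) + f(125/28) + ...].
Sum ≈ 20.8171.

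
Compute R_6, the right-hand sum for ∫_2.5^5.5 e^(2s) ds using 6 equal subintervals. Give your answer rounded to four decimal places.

Δs = (5.5 − 2.5)/6 = 0.5.
Right endpoints: 3, 3.5, 4, 4.5, 5, 5.5.
f(3) ≈ 403.4288, f(3.5) ≈ 1096.6332, f(4) ≈ 2980.9580, f(4.5) ≈ 8103.0839, f(5) ≈ 22026.4658, f(5.5) ≈ 59874.1417.
Sum = Δs · [f(3) + f(3.5) + f(4) + ...].
Sum ≈ 47242.3557.

47242.3557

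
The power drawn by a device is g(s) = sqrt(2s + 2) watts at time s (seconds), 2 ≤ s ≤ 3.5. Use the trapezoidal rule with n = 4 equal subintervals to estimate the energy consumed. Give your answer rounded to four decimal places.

Δs = (3.5 − 2)/4 = 0.375.
g(2) ≈ 2.4495, g(2.375) ≈ 2.5981, g(2.75) ≈ 2.7386, g(3.125) ≈ 2.8723, g(3.5) ≈ 3.0000.
T_4 = (Δs/2)·[g(s_0) + 2g(s_1) + 2g(s_2) + 2g(s_3) + g(s_4)].
Sum ≈ 4.1001.

4.1001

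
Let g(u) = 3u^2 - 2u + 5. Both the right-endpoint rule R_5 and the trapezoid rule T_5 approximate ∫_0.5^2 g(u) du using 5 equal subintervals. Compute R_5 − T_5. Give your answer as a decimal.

R_5 = 12.93.
T_5 = 11.6925.
R_5 − T_5 = 1.2375.

1.2375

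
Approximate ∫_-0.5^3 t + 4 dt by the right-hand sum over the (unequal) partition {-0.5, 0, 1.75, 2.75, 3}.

Subinterval widths: 0.5, 1.75, 1, 0.25.
Right endpoints: 0, 1.75, 2.75, 3.
f(0) = 4, f(1.75) = 5.75, f(2.75) = 6.75, f(3) = 7.
Sum = Σ Δt_i · f(t_i).
Sum = 20.5625.

20.5625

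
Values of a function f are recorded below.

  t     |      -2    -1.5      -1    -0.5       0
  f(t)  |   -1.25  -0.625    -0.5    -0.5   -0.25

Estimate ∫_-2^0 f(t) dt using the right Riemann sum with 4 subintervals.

Δt = 0.5.
Sum = 0.5·[(-0.625) + (-0.5) + (-0.5) + (-0.25)] = -0.9375.

-0.9375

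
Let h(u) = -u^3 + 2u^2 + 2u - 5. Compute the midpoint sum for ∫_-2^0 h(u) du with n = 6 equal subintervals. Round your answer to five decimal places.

-4.75926

Δu = (0 − (-2))/6 = 1/3.
Midpoints: -11/6, -1.5, -7/6, -5/6, -0.5, -1/6.
h(-11/6) = 911/216, h(-1.5) = -0.125, h(-7/6) = -653/216, h(-5/6) = -1015/216, h(-0.5) = -5.375, h(-1/6) = -1139/216.
Sum = Δu · [h(-11/6) + h(-1.5) + h(-7/6) + ...].
Sum ≈ -4.75926.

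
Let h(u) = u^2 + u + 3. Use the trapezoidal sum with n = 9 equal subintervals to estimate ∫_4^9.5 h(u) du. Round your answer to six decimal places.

Δu = (9.5 − 4)/9 = 11/18.
h(4) = 23, h(83/18) = 9355/324, h(47/9) = 2875/81, h(35/6) = 1543/36, h(58/9) = 4129/81, h(127/18) = 19387/324, h(23/3) = 625/9, h(149/18) = 25855/324, h(80/9) = 7363/81, h(9.5) = 102.75.
T_9 = (Δu/2)·[h(u_0) + 2h(u_1) + ... + 2h(u_{8}) + h(u_9)].
Sum ≈ 318.425669.

318.425669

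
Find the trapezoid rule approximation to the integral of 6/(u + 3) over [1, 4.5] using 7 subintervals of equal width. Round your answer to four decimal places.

Δu = (4.5 − 1)/7 = 0.5.
f(1) = 1.5, f(1.5) = 4/3, f(2) = 1.2, f(2.5) = 12/11, f(3) = 1, f(3.5) = 12/13, f(4) = 6/7, f(4.5) = 0.8.
T_7 = (Δu/2)·[f(u_0) + 2f(u_1) + ... + 2f(u_{6}) + f(u_7)].
Sum ≈ 3.7772.

3.7772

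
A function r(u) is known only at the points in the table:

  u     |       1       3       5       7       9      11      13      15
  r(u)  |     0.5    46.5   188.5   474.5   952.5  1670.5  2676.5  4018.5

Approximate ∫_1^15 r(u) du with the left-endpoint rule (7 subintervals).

12019

Δu = 2.
Sum = 2·[0.5 + 46.5 + 188.5 + 474.5 + 952.5 + 1670.5 + 2676.5] = 12019.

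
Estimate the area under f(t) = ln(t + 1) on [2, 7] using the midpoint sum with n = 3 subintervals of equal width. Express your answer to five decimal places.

Δt = (7 − 2)/3 = 5/3.
Midpoints: 17/6, 4.5, 37/6.
f(17/6) ≈ 1.34373, f(4.5) ≈ 1.70475, f(37/6) ≈ 1.96944.
Sum = Δt · [f(17/6) + f(4.5) + f(37/6)].
Sum ≈ 8.36321.

8.36321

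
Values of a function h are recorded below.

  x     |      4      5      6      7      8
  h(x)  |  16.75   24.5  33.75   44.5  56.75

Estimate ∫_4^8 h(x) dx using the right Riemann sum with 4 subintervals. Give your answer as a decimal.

159.5

Δx = 1.
Sum = 1·[24.5 + 33.75 + 44.5 + 56.75] = 159.5.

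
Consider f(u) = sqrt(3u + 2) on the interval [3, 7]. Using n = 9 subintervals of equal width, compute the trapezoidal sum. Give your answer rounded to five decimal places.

16.40243

Δu = (7 − 3)/9 = 4/9.
f(3) ≈ 3.31662, f(31/9) ≈ 3.51188, f(35/9) ≈ 3.69685, f(13/3) ≈ 3.87298, f(43/9) ≈ 4.04145, f(47/9) ≈ 4.20317, f(17/3) ≈ 4.35890, f(55/9) ≈ 4.50925, f(59/9) ≈ 4.65475, f(7) ≈ 4.79583.
T_9 = (Δu/2)·[f(u_0) + 2f(u_1) + ... + 2f(u_{8}) + f(u_9)].
Sum ≈ 16.40243.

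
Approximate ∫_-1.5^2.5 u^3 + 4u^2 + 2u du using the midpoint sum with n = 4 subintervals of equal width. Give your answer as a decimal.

36

Δu = (2.5 − (-1.5))/4 = 1.
Midpoints: -1, 0, 1, 2.
f(-1) = 1, f(0) = 0, f(1) = 7, f(2) = 28.
Sum = Δu · [f(-1) + f(0) + f(1) + f(2)].
Sum = 36.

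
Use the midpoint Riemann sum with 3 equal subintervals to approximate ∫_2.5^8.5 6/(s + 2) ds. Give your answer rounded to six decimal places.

Δs = (8.5 − 2.5)/3 = 2.
Midpoints: 3.5, 5.5, 7.5.
f(3.5) = 12/11, f(5.5) = 0.8, f(7.5) = 12/19.
Sum = Δs · [f(3.5) + f(5.5) + f(7.5)].
Sum ≈ 5.044976.

5.044976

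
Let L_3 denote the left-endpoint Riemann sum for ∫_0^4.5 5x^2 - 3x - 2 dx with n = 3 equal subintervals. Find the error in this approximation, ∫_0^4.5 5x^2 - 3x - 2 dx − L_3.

57.375

Exact integral: ∫_0^4.5 f(x) dx = 112.5.
L_3 = 55.125.
Error = 112.5 − 55.125 = 57.375.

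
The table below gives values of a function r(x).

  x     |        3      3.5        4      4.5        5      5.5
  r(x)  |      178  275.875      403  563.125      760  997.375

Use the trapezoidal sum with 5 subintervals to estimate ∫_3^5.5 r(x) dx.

1294.84375

Δx = 0.5.
T_5 = (0.5/2)·[178 + 2·275.875 + 2·403 + 2·563.125 + 2·760 + 997.375] = 1294.84375.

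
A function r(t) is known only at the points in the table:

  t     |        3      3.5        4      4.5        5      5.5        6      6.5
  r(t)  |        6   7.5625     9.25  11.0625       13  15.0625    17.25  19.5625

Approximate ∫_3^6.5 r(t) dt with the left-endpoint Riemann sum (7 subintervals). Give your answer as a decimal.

Δt = 0.5.
Sum = 0.5·[6 + 7.5625 + 9.25 + 11.0625 + 13 + 15.0625 + 17.25] = 39.59375.

39.59375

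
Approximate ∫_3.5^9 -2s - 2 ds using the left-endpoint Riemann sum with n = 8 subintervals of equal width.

-75.96875

Δs = (9 − 3.5)/8 = 0.6875.
Left endpoints: 3.5, 4.1875, 4.875, 5.5625, 6.25, 6.9375, 7.625, 8.3125.
f(3.5) = -9, f(4.1875) = -10.375, f(4.875) = -11.75, f(5.5625) = -13.125, f(6.25) = -14.5, f(6.9375) = -15.875, f(7.625) = -17.25, f(8.3125) = -18.625.
Sum = Δs · [f(3.5) + f(4.1875) + f(4.875) + ...].
Sum = -75.96875.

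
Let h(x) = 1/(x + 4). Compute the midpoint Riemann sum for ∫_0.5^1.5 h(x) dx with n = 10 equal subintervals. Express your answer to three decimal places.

Δx = (1.5 − 0.5)/10 = 0.1.
Midpoints: 0.55, 0.65, 0.75, 0.85, 0.95, 1.05, 1.15, 1.25, 1.35, 1.45.
h(0.55) = 20/91, h(0.65) = 20/93, h(0.75) = 4/19, h(0.85) = 20/97, h(0.95) = 20/99, h(1.05) = 20/101, h(1.15) = 20/103, h(1.25) = 4/21, h(1.35) = 20/107, h(1.45) = 20/109.
Sum = Δx · [h(0.55) + h(0.65) + h(0.75) + ...].
Sum ≈ 0.201.

0.201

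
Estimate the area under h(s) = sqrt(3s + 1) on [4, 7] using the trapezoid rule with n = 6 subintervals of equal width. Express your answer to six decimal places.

Δs = (7 − 4)/6 = 0.5.
h(4) ≈ 3.605551, h(4.5) ≈ 3.807887, h(5) ≈ 4.000000, h(5.5) ≈ 4.183300, h(6) ≈ 4.358899, h(6.5) ≈ 4.527693, h(7) ≈ 4.690416.
T_6 = (Δs/2)·[h(s_0) + 2h(s_1) + ... + 2h(s_{5}) + h(s_6)].
Sum ≈ 12.512881.

12.512881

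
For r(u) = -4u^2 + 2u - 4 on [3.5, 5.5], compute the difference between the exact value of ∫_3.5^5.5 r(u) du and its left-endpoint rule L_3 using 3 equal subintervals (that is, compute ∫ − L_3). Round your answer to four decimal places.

-22.0741

Exact integral: ∫_3.5^5.5 r(u) du ≈ -154.666667.
L_3 ≈ -132.592593.
Error ≈ -154.666667 − (-132.592593) ≈ -22.0741.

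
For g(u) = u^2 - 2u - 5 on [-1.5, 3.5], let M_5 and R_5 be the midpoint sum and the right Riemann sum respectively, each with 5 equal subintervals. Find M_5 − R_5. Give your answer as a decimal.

M_5 = -20.
R_5 = -18.75.
M_5 − R_5 = -1.25.

-1.25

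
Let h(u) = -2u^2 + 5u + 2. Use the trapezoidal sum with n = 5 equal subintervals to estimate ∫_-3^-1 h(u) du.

-33.44

Δu = (-1 − (-3))/5 = 0.4.
h(-3) = -31, h(-2.6) = -24.52, h(-2.2) = -18.68, h(-1.8) = -13.48, h(-1.4) = -8.92, h(-1) = -5.
T_5 = (Δu/2)·[h(u_0) + 2h(u_1) + ... + 2h(u_{4}) + h(u_5)].
Sum = -33.44.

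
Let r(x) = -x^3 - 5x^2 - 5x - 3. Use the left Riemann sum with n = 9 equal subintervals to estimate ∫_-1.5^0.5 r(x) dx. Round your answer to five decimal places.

Δx = (0.5 − (-1.5))/9 = 2/9.
Left endpoints: -1.5, -23/18, -19/18, -5/6, -11/18, -7/18, -1/6, 1/18, 5/18.
r(-1.5) = -3.375, r(-23/18) = -15679/5832, r(-19/18) = -12347/5832, r(-5/6) = -373/216, r(-11/18) = -9235/5832, r(-7/18) = -10223/5832, r(-1/6) = -497/216, r(1/18) = -19207/5832, r(5/18) = -27971/5832.
Sum = Δx · [r(-1.5) + r(-23/18) + r(-19/18) + ...].
Sum ≈ -5.25206.

-5.25206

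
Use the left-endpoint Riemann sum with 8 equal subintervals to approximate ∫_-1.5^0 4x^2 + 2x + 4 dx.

Δx = (0 − (-1.5))/8 = 0.1875.
Left endpoints: -1.5, -1.3125, -1.125, -0.9375, -0.75, -0.5625, -0.375, -0.1875.
f(-1.5) = 10, f(-1.3125) = 8.265625, f(-1.125) = 6.8125, f(-0.9375) = 5.640625, f(-0.75) = 4.75, f(-0.5625) = 4.140625, f(-0.375) = 3.8125, f(-0.1875) = 3.765625.
Sum = Δx · [f(-1.5) + f(-1.3125) + f(-1.125) + ...].
Sum = 8.84765625.

8.84765625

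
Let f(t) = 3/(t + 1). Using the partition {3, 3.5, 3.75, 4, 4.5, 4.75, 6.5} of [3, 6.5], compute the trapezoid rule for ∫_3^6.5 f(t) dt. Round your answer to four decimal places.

Subinterval widths: 0.5, 0.25, 0.25, 0.5, 0.25, 1.75.
f(3) = 0.75, f(3.5) = 2/3, f(3.75) = 12/19, f(4) = 0.6, f(4.5) = 6/11, f(4.75) = 12/23, f(6.5) = 0.4.
On each subinterval the trapezoid contributes (Δt_i/2)·[f(t_{i-1}) + f(t_i)].
Sum ≈ 1.8967.

1.8967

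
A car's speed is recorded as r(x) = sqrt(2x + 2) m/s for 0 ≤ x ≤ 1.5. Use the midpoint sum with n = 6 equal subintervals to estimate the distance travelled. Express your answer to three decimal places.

Δx = (1.5 − 0)/6 = 0.25.
Midpoints: 0.125, 0.375, 0.625, 0.875, 1.125, 1.375.
r(0.125) ≈ 1.500, r(0.375) ≈ 1.658, r(0.625) ≈ 1.803, r(0.875) ≈ 1.936, r(1.125) ≈ 2.062, r(1.375) ≈ 2.179.
Sum = Δx · [r(0.125) + r(0.375) + r(0.625) + ...].
Sum ≈ 2.785.

2.785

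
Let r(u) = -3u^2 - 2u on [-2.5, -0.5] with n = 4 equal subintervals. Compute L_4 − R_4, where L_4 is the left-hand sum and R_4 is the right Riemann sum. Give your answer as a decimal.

L_4 = -13.25.
R_4 = -6.25.
L_4 − R_4 = -7.

-7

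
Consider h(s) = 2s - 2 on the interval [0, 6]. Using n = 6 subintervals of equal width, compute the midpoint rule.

24

Δs = (6 − 0)/6 = 1.
Midpoints: 0.5, 1.5, 2.5, 3.5, 4.5, 5.5.
h(0.5) = -1, h(1.5) = 1, h(2.5) = 3, h(3.5) = 5, h(4.5) = 7, h(5.5) = 9.
Sum = Δs · [h(0.5) + h(1.5) + h(2.5) + ...].
Sum = 24.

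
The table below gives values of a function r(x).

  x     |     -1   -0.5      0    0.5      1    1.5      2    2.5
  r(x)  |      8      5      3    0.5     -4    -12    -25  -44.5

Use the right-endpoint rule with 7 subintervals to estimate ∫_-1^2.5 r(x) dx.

-38.5

Δx = 0.5.
Sum = 0.5·[5 + 3 + 0.5 + (-4) + (-12) + (-25) + (-44.5)] = -38.5.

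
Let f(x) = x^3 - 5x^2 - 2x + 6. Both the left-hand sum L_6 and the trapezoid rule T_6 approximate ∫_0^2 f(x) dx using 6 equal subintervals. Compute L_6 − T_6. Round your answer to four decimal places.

L_6 ≈ 1.259259.
T_6 ≈ -1.407407.
L_6 − T_6 ≈ 2.6667.

2.6667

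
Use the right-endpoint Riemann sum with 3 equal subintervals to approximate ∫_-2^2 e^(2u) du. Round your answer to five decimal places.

78.20722

Δu = (2 − (-2))/3 = 4/3.
Right endpoints: -2/3, 2/3, 2.
f(-2/3) ≈ 0.26360, f(2/3) ≈ 3.79367, f(2) ≈ 54.59815.
Sum = Δu · [f(-2/3) + f(2/3) + f(2)].
Sum ≈ 78.20722.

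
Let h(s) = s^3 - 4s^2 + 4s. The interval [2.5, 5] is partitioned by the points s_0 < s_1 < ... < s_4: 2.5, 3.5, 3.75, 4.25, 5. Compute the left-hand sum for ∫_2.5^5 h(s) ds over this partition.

Subinterval widths: 1, 0.25, 0.5, 0.75.
Left endpoints: 2.5, 3.5, 3.75, 4.25.
h(2.5) = 0.625, h(3.5) = 7.875, h(3.75) = 11.484375, h(4.25) = 21.515625.
Sum = Σ Δs_i · h(s_i).
Sum = 24.47265625.

24.47265625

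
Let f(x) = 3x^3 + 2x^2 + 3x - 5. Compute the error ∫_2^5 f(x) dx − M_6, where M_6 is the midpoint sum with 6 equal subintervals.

Exact integral: ∫_2^5 f(x) dx = 551.25.
M_6 = 549.15625.
Error = 551.25 − 549.15625 = 2.09375.

2.09375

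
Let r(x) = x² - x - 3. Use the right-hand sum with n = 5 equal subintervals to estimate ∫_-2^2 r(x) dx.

-7.84

Δx = (2 − (-2))/5 = 0.8.
Right endpoints: -1.2, -0.4, 0.4, 1.2, 2.
r(-1.2) = -0.36, r(-0.4) = -2.44, r(0.4) = -3.24, r(1.2) = -2.76, r(2) = -1.
Sum = Δx · [r(-1.2) + r(-0.4) + r(0.4) + r(1.2) + r(2)].
Sum = -7.84.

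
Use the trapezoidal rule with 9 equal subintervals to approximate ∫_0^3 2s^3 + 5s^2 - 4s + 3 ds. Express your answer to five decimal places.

77.27778

Δs = (3 − 0)/9 = 1/3.
f(0) = 3, f(1/3) = 62/27, f(2/3) = 85/27, f(1) = 6, f(4/3) = 305/27, f(5/3) = 526/27, f(2) = 31, f(7/3) = 1250/27, f(8/3) = 1777/27, f(3) = 90.
T_9 = (Δs/2)·[f(s_0) + 2f(s_1) + ... + 2f(s_{8}) + f(s_9)].
Sum ≈ 77.27778.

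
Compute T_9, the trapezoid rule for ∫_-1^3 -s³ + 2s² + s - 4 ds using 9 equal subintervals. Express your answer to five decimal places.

-13.46502

Δs = (3 − (-1))/9 = 4/9.
f(-1) = -2, f(-5/9) = -2746/729, f(-1/9) = -2978/729, f(1/3) = -94/27, f(7/9) = -1810/729, f(11/9) = -1178/729, f(5/3) = -38/27, f(19/9) = -1738/729, f(23/9) = -3698/729, f(3) = -10.
T_9 = (Δs/2)·[f(s_0) + 2f(s_1) + ... + 2f(s_{8}) + f(s_9)].
Sum ≈ -13.46502.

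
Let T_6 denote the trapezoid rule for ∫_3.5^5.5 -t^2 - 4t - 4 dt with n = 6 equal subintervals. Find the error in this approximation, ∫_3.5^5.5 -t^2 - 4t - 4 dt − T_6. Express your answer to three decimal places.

Exact integral: ∫_3.5^5.5 f(t) dt ≈ -85.16667.
T_6 ≈ -85.20370.
Error ≈ -85.16667 − (-85.20370) ≈ 0.037.

0.037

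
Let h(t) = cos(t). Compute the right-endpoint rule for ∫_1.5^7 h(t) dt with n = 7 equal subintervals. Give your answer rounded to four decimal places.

Δt = (7 − 1.5)/7 = 11/14.
Right endpoints: 16/7, 43/14, 27/7, 65/14, 38/7, 87/14, 7.
h(16/7) ≈ -0.6556, h(43/14) ≈ -0.9975, h(27/7) ≈ -0.7547, h(65/14) ≈ -0.0695, h(38/7) ≈ 0.6565, h(87/14) ≈ 0.9976, h(7) ≈ 0.7539.
Sum = Δt · [h(16/7) + h(43/14) + h(27/7) + ...].
Sum ≈ -0.0544.

-0.0544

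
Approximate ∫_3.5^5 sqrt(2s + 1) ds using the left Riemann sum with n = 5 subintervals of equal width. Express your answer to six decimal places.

4.544865

Δs = (5 − 3.5)/5 = 0.3.
Left endpoints: 3.5, 3.8, 4.1, 4.4, 4.7.
f(3.5) ≈ 2.828427, f(3.8) ≈ 2.932576, f(4.1) ≈ 3.033150, f(4.4) ≈ 3.130495, f(4.7) ≈ 3.224903.
Sum = Δs · [f(3.5) + f(3.8) + f(4.1) + f(4.4) + f(4.7)].
Sum ≈ 4.544865.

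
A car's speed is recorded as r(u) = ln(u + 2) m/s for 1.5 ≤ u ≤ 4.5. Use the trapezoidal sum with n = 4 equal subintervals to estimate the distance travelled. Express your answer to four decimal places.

4.7759

Δu = (4.5 − 1.5)/4 = 0.75.
r(1.5) ≈ 1.2528, r(2.25) ≈ 1.4469, r(3) ≈ 1.6094, r(3.75) ≈ 1.7492, r(4.5) ≈ 1.8718.
T_4 = (Δu/2)·[r(u_0) + 2r(u_1) + 2r(u_2) + 2r(u_3) + r(u_4)].
Sum ≈ 4.7759.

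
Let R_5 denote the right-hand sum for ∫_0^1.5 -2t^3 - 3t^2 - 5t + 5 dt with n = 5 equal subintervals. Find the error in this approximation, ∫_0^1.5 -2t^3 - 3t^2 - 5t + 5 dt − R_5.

3.31875

Exact integral: ∫_0^1.5 f(t) dt = -4.03125.
R_5 = -7.35.
Error = -4.03125 − (-7.35) = 3.31875.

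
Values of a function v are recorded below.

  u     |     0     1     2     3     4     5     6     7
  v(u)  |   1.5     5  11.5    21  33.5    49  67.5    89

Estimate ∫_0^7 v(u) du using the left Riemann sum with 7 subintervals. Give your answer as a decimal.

189

Δu = 1.
Sum = 1·[1.5 + 5 + 11.5 + 21 + 33.5 + 49 + 67.5] = 189.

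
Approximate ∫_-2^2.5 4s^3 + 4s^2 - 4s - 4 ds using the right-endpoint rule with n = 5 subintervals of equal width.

74.79

Δs = (2.5 − (-2))/5 = 0.9.
Right endpoints: -1.1, -0.2, 0.7, 1.6, 2.5.
f(-1.1) = -0.084, f(-0.2) = -3.072, f(0.7) = -3.468, f(1.6) = 16.224, f(2.5) = 73.5.
Sum = Δs · [f(-1.1) + f(-0.2) + f(0.7) + f(1.6) + f(2.5)].
Sum = 74.79.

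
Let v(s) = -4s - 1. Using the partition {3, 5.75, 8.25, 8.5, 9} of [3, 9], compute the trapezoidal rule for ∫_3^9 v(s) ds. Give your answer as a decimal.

-150

Subinterval widths: 2.75, 2.5, 0.25, 0.5.
v(3) = -13, v(5.75) = -24, v(8.25) = -34, v(8.5) = -35, v(9) = -37.
On each subinterval the trapezoid contributes (Δs_i/2)·[v(s_{i-1}) + v(s_i)].
Sum = -150.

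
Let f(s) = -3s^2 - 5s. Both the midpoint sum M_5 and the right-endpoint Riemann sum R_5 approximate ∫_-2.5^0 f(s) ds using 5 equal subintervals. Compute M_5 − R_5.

M_5 = 0.15625.
R_5 = 1.25.
M_5 − R_5 = -1.09375.

-1.09375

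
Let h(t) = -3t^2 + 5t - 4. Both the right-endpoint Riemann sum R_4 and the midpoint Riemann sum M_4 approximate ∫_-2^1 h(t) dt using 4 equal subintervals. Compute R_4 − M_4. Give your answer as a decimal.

R_4 = -20.34375.
M_4 = -28.078125.
R_4 − M_4 = 7.734375.

7.734375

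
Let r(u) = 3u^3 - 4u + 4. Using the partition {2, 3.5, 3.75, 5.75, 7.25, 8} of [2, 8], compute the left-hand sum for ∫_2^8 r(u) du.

Subinterval widths: 1.5, 0.25, 2, 1.5, 0.75.
Left endpoints: 2, 3.5, 3.75, 5.75, 7.25.
r(2) = 20, r(3.5) = 118.625, r(3.75) = 147.203125, r(5.75) = 551.328125, r(7.25) = 1118.234375.
Sum = Σ Δu_i · r(u_i).
Sum = 2019.73046875.

2019.73046875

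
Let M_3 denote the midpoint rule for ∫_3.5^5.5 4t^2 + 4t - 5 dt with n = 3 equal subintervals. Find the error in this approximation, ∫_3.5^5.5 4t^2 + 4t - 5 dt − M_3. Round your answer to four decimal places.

0.2963

Exact integral: ∫_3.5^5.5 f(t) dt ≈ 190.666667.
M_3 ≈ 190.370370.
Error ≈ 190.666667 − 190.370370 ≈ 0.2963.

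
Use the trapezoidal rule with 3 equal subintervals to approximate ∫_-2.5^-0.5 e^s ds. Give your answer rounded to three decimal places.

0.544

Δs = (-0.5 − (-2.5))/3 = 2/3.
f(-2.5) ≈ 0.082, f(-11/6) ≈ 0.160, f(-7/6) ≈ 0.311, f(-0.5) ≈ 0.607.
T_3 = (Δs/2)·[f(s_0) + 2f(s_1) + 2f(s_2) + f(s_3)].
Sum ≈ 0.544.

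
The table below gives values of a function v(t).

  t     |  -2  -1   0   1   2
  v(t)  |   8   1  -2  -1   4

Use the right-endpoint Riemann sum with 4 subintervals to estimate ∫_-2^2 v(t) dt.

2

Δt = 1.
Sum = 1·[1 + (-2) + (-1) + 4] = 2.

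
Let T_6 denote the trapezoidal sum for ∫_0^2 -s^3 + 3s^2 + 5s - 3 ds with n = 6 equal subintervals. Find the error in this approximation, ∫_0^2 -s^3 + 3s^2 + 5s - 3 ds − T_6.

Exact integral: ∫_0^2 f(s) ds = 8.
T_6 = 8.
Error = 8 − 8 = 0.

0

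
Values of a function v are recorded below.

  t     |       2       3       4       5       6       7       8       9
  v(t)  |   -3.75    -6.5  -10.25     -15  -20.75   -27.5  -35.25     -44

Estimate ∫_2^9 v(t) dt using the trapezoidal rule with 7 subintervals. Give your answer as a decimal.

Δt = 1.
T_7 = (1/2)·[(-3.75) + 2·(-6.5) + 2·(-10.25) + 2·(-15) + 2·(-20.75) + 2·(-27.5) + 2·(-35.25) + (-44)] = -139.125.

-139.125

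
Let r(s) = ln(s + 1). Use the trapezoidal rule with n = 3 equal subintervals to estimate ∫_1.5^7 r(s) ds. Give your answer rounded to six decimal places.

Δs = (7 − 1.5)/3 = 11/6.
r(1.5) ≈ 0.916291, r(10/3) ≈ 1.466337, r(31/6) ≈ 1.819158, r(7) ≈ 2.079442.
T_3 = (Δs/2)·[r(s_0) + 2r(s_1) + 2r(s_2) + r(s_3)].
Sum ≈ 8.769496.

8.769496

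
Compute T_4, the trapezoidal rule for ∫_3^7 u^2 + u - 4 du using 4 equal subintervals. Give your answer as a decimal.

110

Δu = (7 − 3)/4 = 1.
f(3) = 8, f(4) = 16, f(5) = 26, f(6) = 38, f(7) = 52.
T_4 = (Δu/2)·[f(u_0) + 2f(u_1) + 2f(u_2) + 2f(u_3) + f(u_4)].
Sum = 110.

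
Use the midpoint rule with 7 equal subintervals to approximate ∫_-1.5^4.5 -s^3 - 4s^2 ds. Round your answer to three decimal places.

-224.128

Δs = (4.5 − (-1.5))/7 = 6/7.
Midpoints: -15/14, -3/14, 9/14, 1.5, 33/14, 45/14, 57/14.
f(-15/14) = -9225/2744, f(-3/14) = -477/2744, f(9/14) = -5265/2744, f(1.5) = -12.375, f(33/14) = -96921/2744, f(45/14) = -204525/2744, f(57/14) = -367137/2744.
Sum = Δs · [f(-15/14) + f(-3/14) + f(9/14) + ...].
Sum ≈ -224.128.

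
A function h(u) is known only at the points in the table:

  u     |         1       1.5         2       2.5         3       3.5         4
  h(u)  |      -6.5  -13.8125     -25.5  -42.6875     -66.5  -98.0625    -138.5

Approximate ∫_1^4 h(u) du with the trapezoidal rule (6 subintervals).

-159.53125

Δu = 0.5.
T_6 = (0.5/2)·[(-6.5) + 2·(-13.8125) + 2·(-25.5) + 2·(-42.6875) + 2·(-66.5) + 2·(-98.0625) + (-138.5)] = -159.53125.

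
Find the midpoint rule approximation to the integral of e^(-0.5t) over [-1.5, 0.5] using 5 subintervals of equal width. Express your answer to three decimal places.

Δt = (0.5 − (-1.5))/5 = 0.4.
Midpoints: -1.3, -0.9, -0.5, -0.1, 0.3.
f(-1.3) ≈ 1.916, f(-0.9) ≈ 1.568, f(-0.5) ≈ 1.284, f(-0.1) ≈ 1.051, f(0.3) ≈ 0.861.
Sum = Δt · [f(-1.3) + f(-0.9) + f(-0.5) + f(-0.1) + f(0.3)].
Sum ≈ 2.672.

2.672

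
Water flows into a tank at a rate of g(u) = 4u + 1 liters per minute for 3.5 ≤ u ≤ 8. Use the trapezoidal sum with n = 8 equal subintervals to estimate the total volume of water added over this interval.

Δu = (8 − 3.5)/8 = 0.5625.
g(3.5) = 15, g(4.0625) = 17.25, g(4.625) = 19.5, g(5.1875) = 21.75, g(5.75) = 24, g(6.3125) = 26.25, g(6.875) = 28.5, g(7.4375) = 30.75, g(8) = 33.
T_8 = (Δu/2)·[g(u_0) + 2g(u_1) + ... + 2g(u_{7}) + g(u_8)].
Sum = 108.

108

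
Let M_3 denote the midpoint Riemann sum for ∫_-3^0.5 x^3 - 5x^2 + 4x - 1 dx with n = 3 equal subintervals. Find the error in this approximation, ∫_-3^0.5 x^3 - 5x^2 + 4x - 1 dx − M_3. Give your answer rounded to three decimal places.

-3.474

Exact integral: ∫_-3^0.5 f(x) dx ≈ -86.44271.
M_3 ≈ -82.96904.
Error ≈ -86.44271 − (-82.96904) ≈ -3.474.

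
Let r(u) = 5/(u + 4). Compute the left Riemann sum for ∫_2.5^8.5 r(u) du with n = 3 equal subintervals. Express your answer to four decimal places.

3.6673

Δu = (8.5 − 2.5)/3 = 2.
Left endpoints: 2.5, 4.5, 6.5.
r(2.5) = 10/13, r(4.5) = 10/17, r(6.5) = 10/21.
Sum = Δu · [r(2.5) + r(4.5) + r(6.5)].
Sum ≈ 3.6673.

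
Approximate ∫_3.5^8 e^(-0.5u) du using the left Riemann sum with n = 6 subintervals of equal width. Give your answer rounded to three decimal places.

0.373

Δu = (8 − 3.5)/6 = 0.75.
Left endpoints: 3.5, 4.25, 5, 5.75, 6.5, 7.25.
f(3.5) ≈ 0.174, f(4.25) ≈ 0.119, f(5) ≈ 0.082, f(5.75) ≈ 0.056, f(6.5) ≈ 0.039, f(7.25) ≈ 0.027.
Sum = Δu · [f(3.5) + f(4.25) + f(5) + ...].
Sum ≈ 0.373.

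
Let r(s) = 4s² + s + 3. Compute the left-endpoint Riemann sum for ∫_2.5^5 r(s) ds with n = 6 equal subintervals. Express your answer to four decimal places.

146.8519

Δs = (5 − 2.5)/6 = 5/12.
Left endpoints: 2.5, 35/12, 10/3, 3.75, 25/6, 55/12.
r(2.5) = 30.5, r(35/12) = 719/18, r(10/3) = 457/9, r(3.75) = 63, r(25/6) = 1379/18, r(55/12) = 1649/18.
Sum = Δs · [r(2.5) + r(35/12) + r(10/3) + ...].
Sum ≈ 146.8519.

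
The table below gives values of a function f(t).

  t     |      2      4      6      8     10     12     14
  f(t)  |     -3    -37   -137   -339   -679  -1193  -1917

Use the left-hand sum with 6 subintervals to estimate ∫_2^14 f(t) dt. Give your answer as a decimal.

-4776

Δt = 2.
Sum = 2·[(-3) + (-37) + (-137) + (-339) + (-679) + (-1193)] = -4776.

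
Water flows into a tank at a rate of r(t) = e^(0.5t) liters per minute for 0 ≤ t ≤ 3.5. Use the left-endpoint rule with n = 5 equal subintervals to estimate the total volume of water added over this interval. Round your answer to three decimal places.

Δt = (3.5 − 0)/5 = 0.7.
Left endpoints: 0, 0.7, 1.4, 2.1, 2.8.
r(0) ≈ 1.000, r(0.7) ≈ 1.419, r(1.4) ≈ 2.014, r(2.1) ≈ 2.858, r(2.8) ≈ 4.055.
Sum = Δt · [r(0) + r(0.7) + r(1.4) + r(2.1) + r(2.8)].
Sum ≈ 7.942.

7.942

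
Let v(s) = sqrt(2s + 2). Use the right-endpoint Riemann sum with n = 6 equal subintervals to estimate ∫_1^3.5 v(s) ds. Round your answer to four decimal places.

Δs = (3.5 − 1)/6 = 5/12.
Right endpoints: 17/12, 11/6, 2.25, 8/3, 37/12, 3.5.
v(17/12) ≈ 2.1985, v(11/6) ≈ 2.3805, v(2.25) ≈ 2.5495, v(8/3) ≈ 2.7080, v(37/12) ≈ 2.8577, v(3.5) ≈ 3.0000.
Sum = Δs · [v(17/12) + v(11/6) + v(2.25) + ...].
Sum ≈ 6.5393.

6.5393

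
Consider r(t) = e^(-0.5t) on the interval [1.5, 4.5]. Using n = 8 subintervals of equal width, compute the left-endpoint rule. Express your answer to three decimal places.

0.805

Δt = (4.5 − 1.5)/8 = 0.375.
Left endpoints: 1.5, 1.875, 2.25, 2.625, 3, 3.375, 3.75, 4.125.
r(1.5) ≈ 0.472, r(1.875) ≈ 0.392, r(2.25) ≈ 0.325, r(2.625) ≈ 0.269, r(3) ≈ 0.223, r(3.375) ≈ 0.185, r(3.75) ≈ 0.153, r(4.125) ≈ 0.127.
Sum = Δt · [r(1.5) + r(1.875) + r(2.25) + ...].
Sum ≈ 0.805.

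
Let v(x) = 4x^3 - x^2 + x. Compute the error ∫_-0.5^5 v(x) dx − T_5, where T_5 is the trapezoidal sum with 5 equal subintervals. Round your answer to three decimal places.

Exact integral: ∫_-0.5^5 v(x) dx ≈ 595.60417.
T_5 = 624.4425.
Error ≈ 595.60417 − 624.4425 ≈ -28.838.

-28.838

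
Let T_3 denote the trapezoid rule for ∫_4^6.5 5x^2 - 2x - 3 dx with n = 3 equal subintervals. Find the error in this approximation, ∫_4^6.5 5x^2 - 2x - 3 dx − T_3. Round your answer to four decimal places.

-1.4468

Exact integral: ∫_4^6.5 f(x) dx ≈ 317.291667.
T_3 ≈ 318.738426.
Error ≈ 317.291667 − 318.738426 ≈ -1.4468.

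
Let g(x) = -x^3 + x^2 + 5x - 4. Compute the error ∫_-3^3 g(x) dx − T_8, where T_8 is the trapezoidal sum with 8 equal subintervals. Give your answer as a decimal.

-0.5625

Exact integral: ∫_-3^3 g(x) dx = -6.
T_8 = -5.4375.
Error = -6 − (-5.4375) = -0.5625.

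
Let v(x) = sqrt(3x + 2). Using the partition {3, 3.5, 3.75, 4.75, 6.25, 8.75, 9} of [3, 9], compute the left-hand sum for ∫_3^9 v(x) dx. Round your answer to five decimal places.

24.94575

Subinterval widths: 0.5, 0.25, 1, 1.5, 2.5, 0.25.
Left endpoints: 3, 3.5, 3.75, 4.75, 6.25, 8.75.
v(3) ≈ 3.31662, v(3.5) ≈ 3.53553, v(3.75) ≈ 3.64005, v(4.75) ≈ 4.03113, v(6.25) ≈ 4.55522, v(8.75) ≈ 5.31507.
Sum = Σ Δx_i · v(x_i).
Sum ≈ 24.94575.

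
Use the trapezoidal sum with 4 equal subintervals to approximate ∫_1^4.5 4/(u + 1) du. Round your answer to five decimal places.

4.10066

Δu = (4.5 − 1)/4 = 0.875.
f(1) = 2, f(1.875) = 32/23, f(2.75) = 16/15, f(3.625) = 32/37, f(4.5) = 8/11.
T_4 = (Δu/2)·[f(u_0) + 2f(u_1) + 2f(u_2) + 2f(u_3) + f(u_4)].
Sum ≈ 4.10066.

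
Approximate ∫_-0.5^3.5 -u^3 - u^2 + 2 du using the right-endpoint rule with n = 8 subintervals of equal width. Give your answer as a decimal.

Δu = (3.5 − (-0.5))/8 = 0.5.
Right endpoints: 0, 0.5, 1, 1.5, 2, 2.5, 3, 3.5.
f(0) = 2, f(0.5) = 1.625, f(1) = 0, f(1.5) = -3.625, f(2) = -10, f(2.5) = -19.875, f(3) = -34, f(3.5) = -53.125.
Sum = Δu · [f(0) + f(0.5) + f(1) + ...].
Sum = -58.5.

-58.5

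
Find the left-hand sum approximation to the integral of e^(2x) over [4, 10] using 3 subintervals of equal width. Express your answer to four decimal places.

Δx = (10 − 4)/3 = 2.
Left endpoints: 4, 6, 8.
f(4) ≈ 2980.9580, f(6) ≈ 162754.7914, f(8) ≈ 8886110.5205.
Sum = Δx · [f(4) + f(6) + f(8)].
Sum ≈ 18103692.5398.

18103692.5398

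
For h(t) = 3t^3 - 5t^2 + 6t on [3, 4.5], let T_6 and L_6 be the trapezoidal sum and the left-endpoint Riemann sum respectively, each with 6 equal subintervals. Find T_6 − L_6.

18.140625

T_6 = 174.12109375.
L_6 = 155.98046875.
T_6 − L_6 = 18.140625.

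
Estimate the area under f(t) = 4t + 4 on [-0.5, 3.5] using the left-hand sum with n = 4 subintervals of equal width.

Δt = (3.5 − (-0.5))/4 = 1.
Left endpoints: -0.5, 0.5, 1.5, 2.5.
f(-0.5) = 2, f(0.5) = 6, f(1.5) = 10, f(2.5) = 14.
Sum = Δt · [f(-0.5) + f(0.5) + f(1.5) + f(2.5)].
Sum = 32.

32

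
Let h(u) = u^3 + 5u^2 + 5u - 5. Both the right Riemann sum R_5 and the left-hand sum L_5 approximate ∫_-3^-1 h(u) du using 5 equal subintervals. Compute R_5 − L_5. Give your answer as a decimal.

R_5 = -7.52.
L_5 = -5.92.
R_5 − L_5 = -1.6.

-1.6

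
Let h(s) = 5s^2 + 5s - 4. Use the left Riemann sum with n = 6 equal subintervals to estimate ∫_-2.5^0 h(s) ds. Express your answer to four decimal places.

4.6846

Δs = (0 − (-2.5))/6 = 5/12.
Left endpoints: -2.5, -25/12, -5/3, -1.25, -5/6, -5/12.
h(-2.5) = 14.75, h(-25/12) = 1049/144, h(-5/3) = 14/9, h(-1.25) = -2.4375, h(-5/6) = -169/36, h(-5/12) = -751/144.
Sum = Δs · [h(-2.5) + h(-25/12) + h(-5/3) + ...].
Sum ≈ 4.6846.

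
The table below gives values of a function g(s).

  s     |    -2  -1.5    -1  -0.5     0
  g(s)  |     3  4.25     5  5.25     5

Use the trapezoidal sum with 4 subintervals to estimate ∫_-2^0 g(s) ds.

Δs = 0.5.
T_4 = (0.5/2)·[3 + 2·4.25 + 2·5 + 2·5.25 + 5] = 9.25.

9.25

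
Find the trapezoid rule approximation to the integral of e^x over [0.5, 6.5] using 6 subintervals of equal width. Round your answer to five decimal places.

Δx = (6.5 − 0.5)/6 = 1.
f(0.5) ≈ 1.64872, f(1.5) ≈ 4.48169, f(2.5) ≈ 12.18249, f(3.5) ≈ 33.11545, f(4.5) ≈ 90.01713, f(5.5) ≈ 244.69193, f(6.5) ≈ 665.14163.
T_6 = (Δx/2)·[f(x_0) + 2f(x_1) + ... + 2f(x_{5}) + f(x_6)].
Sum ≈ 717.88388.

717.88388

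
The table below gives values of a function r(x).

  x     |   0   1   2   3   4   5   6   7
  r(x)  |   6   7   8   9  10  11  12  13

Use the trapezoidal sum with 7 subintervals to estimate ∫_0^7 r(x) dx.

66.5

Δx = 1.
T_7 = (1/2)·[6 + 2·7 + 2·8 + 2·9 + 2·10 + 2·11 + 2·12 + 13] = 66.5.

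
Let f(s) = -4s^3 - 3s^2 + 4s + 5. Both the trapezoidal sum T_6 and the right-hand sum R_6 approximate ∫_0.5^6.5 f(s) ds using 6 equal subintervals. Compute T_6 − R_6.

600

T_6 = -1990.5.
R_6 = -2590.5.
T_6 − R_6 = 600.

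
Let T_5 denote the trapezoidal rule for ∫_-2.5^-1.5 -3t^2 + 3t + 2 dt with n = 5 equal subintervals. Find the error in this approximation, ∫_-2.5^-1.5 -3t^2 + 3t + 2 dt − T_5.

0.02

Exact integral: ∫_-2.5^-1.5 f(t) dt = -16.25.
T_5 = -16.27.
Error = -16.25 − (-16.27) = 0.02.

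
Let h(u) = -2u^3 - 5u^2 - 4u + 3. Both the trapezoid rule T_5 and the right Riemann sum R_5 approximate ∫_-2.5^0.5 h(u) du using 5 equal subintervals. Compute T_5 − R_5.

T_5 = 14.43.
R_5 = 10.38.
T_5 − R_5 = 4.05.

4.05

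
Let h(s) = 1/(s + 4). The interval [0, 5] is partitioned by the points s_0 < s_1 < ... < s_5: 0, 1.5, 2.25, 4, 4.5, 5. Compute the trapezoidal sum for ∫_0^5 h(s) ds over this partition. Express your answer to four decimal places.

0.8193

Subinterval widths: 1.5, 0.75, 1.75, 0.5, 0.5.
h(0) = 0.25, h(1.5) = 2/11, h(2.25) = 0.16, h(4) = 0.125, h(4.5) = 2/17, h(5) = 1/9.
On each subinterval the trapezoid contributes (Δs_i/2)·[h(s_{i-1}) + h(s_i)].
Sum ≈ 0.8193.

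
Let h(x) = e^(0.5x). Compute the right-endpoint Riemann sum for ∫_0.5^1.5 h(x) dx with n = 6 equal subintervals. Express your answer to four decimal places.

1.7363

Δx = (1.5 − 0.5)/6 = 1/6.
Right endpoints: 2/3, 5/6, 1, 7/6, 4/3, 1.5.
h(2/3) ≈ 1.3956, h(5/6) ≈ 1.5169, h(1) ≈ 1.6487, h(7/6) ≈ 1.7920, h(4/3) ≈ 1.9477, h(1.5) ≈ 2.1170.
Sum = Δx · [h(2/3) + h(5/6) + h(1) + ...].
Sum ≈ 1.7363.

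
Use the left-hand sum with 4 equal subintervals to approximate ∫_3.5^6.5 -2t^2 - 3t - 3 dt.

-183.1875

Δt = (6.5 − 3.5)/4 = 0.75.
Left endpoints: 3.5, 4.25, 5, 5.75.
f(3.5) = -38, f(4.25) = -51.875, f(5) = -68, f(5.75) = -86.375.
Sum = Δt · [f(3.5) + f(4.25) + f(5) + f(5.75)].
Sum = -183.1875.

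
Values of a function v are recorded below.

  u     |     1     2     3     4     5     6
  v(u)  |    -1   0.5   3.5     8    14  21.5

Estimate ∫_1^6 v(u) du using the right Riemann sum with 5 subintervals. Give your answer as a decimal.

47.5

Δu = 1.
Sum = 1·[0.5 + 3.5 + 8 + 14 + 21.5] = 47.5.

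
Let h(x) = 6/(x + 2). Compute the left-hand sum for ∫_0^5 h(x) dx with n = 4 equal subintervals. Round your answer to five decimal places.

Δx = (5 − 0)/4 = 1.25.
Left endpoints: 0, 1.25, 2.5, 3.75.
h(0) = 3, h(1.25) = 24/13, h(2.5) = 4/3, h(3.75) = 24/23.
Sum = Δx · [h(0) + h(1.25) + h(2.5) + h(3.75)].
Sum ≈ 9.02871.

9.02871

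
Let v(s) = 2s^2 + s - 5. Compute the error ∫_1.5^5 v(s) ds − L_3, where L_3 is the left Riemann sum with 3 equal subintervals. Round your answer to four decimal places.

26.9954

Exact integral: ∫_1.5^5 v(s) ds ≈ 74.958333.
L_3 ≈ 47.962963.
Error ≈ 74.958333 − 47.962963 ≈ 26.9954.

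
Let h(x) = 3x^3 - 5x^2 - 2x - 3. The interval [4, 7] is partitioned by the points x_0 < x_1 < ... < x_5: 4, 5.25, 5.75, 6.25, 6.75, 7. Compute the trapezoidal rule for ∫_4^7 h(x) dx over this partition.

Subinterval widths: 1.25, 0.5, 0.5, 0.5, 0.25.
h(4) = 101, h(5.25) = 282.796875, h(5.75) = 390.515625, h(6.25) = 521.609375, h(6.75) = 678.328125, h(7) = 767.
On each subinterval the trapezoid contributes (Δx_i/2)·[h(x_{i-1}) + h(x_i)].
Sum = 1116.8828125.

1116.8828125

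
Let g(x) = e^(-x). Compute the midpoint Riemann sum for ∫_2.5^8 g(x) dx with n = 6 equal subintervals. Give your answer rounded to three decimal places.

0.079

Δx = (8 − 2.5)/6 = 11/12.
Midpoints: 71/24, 3.875, 115/24, 137/24, 6.625, 181/24.
g(71/24) ≈ 0.052, g(3.875) ≈ 0.021, g(115/24) ≈ 0.008, g(137/24) ≈ 0.003, g(6.625) ≈ 0.001, g(181/24) ≈ 0.001.
Sum = Δx · [g(71/24) + g(3.875) + g(115/24) + ...].
Sum ≈ 0.079.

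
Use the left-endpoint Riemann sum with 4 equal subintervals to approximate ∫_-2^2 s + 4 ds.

Δs = (2 − (-2))/4 = 1.
Left endpoints: -2, -1, 0, 1.
f(-2) = 2, f(-1) = 3, f(0) = 4, f(1) = 5.
Sum = Δs · [f(-2) + f(-1) + f(0) + f(1)].
Sum = 14.

14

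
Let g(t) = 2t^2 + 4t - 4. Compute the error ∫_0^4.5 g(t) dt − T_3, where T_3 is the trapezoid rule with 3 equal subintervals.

Exact integral: ∫_0^4.5 g(t) dt = 83.25.
T_3 = 86.625.
Error = 83.25 − 86.625 = -3.375.

-3.375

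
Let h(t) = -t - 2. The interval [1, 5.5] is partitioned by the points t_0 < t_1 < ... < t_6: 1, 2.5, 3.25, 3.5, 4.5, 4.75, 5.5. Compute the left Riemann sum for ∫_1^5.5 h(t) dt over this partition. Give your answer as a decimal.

Subinterval widths: 1.5, 0.75, 0.25, 1, 0.25, 0.75.
Left endpoints: 1, 2.5, 3.25, 3.5, 4.5, 4.75.
h(1) = -3, h(2.5) = -4.5, h(3.25) = -5.25, h(3.5) = -5.5, h(4.5) = -6.5, h(4.75) = -6.75.
Sum = Σ Δt_i · h(t_i).
Sum = -21.375.

-21.375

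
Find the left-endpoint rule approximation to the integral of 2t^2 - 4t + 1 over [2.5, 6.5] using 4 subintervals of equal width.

Δt = (6.5 − 2.5)/4 = 1.
Left endpoints: 2.5, 3.5, 4.5, 5.5.
f(2.5) = 3.5, f(3.5) = 11.5, f(4.5) = 23.5, f(5.5) = 39.5.
Sum = Δt · [f(2.5) + f(3.5) + f(4.5) + f(5.5)].
Sum = 78.

78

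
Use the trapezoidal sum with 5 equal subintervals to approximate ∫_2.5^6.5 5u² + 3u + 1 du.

491.8

Δu = (6.5 − 2.5)/5 = 0.8.
f(2.5) = 39.75, f(3.3) = 65.35, f(4.1) = 97.35, f(4.9) = 135.75, f(5.7) = 180.55, f(6.5) = 231.75.
T_5 = (Δu/2)·[f(u_0) + 2f(u_1) + ... + 2f(u_{4}) + f(u_5)].
Sum = 491.8.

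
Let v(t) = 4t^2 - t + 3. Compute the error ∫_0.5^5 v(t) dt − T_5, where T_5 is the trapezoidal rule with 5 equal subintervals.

-2.43

Exact integral: ∫_0.5^5 v(t) dt = 167.625.
T_5 = 170.055.
Error = 167.625 − 170.055 = -2.43.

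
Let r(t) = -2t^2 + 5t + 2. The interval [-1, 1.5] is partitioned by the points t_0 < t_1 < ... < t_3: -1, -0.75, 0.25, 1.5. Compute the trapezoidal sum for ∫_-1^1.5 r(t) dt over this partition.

4.21875

Subinterval widths: 0.25, 1, 1.25.
r(-1) = -5, r(-0.75) = -2.875, r(0.25) = 3.125, r(1.5) = 5.
On each subinterval the trapezoid contributes (Δt_i/2)·[r(t_{i-1}) + r(t_i)].
Sum = 4.21875.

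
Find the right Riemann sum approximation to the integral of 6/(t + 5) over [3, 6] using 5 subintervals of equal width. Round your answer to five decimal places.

Δt = (6 − 3)/5 = 0.6.
Right endpoints: 3.6, 4.2, 4.8, 5.4, 6.
f(3.6) = 30/43, f(4.2) = 15/23, f(4.8) = 30/49, f(5.4) = 15/26, f(6) = 6/11.
Sum = Δt · [f(3.6) + f(4.2) + f(4.8) + f(5.4) + f(6)].
Sum ≈ 1.85068.

1.85068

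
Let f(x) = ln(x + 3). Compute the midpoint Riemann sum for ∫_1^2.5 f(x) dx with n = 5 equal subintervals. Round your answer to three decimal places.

Δx = (2.5 − 1)/5 = 0.3.
Midpoints: 1.15, 1.45, 1.75, 2.05, 2.35.
f(1.15) ≈ 1.423, f(1.45) ≈ 1.493, f(1.75) ≈ 1.558, f(2.05) ≈ 1.619, f(2.35) ≈ 1.677.
Sum = Δx · [f(1.15) + f(1.45) + f(1.75) + f(2.05) + f(2.35)].
Sum ≈ 2.331.

2.331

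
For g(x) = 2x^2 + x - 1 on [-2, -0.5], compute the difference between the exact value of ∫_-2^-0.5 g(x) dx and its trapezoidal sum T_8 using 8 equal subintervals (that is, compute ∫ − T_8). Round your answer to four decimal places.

-0.0176

Exact integral: ∫_-2^-0.5 g(x) dx = 1.875.
T_8 ≈ 1.892578.
Error ≈ 1.875 − 1.892578 ≈ -0.0176.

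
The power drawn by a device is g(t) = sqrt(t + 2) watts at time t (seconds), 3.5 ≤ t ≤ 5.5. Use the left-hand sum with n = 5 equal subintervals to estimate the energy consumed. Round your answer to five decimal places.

Δt = (5.5 − 3.5)/5 = 0.4.
Left endpoints: 3.5, 3.9, 4.3, 4.7, 5.1.
g(3.5) ≈ 2.34521, g(3.9) ≈ 2.42899, g(4.3) ≈ 2.50998, g(4.7) ≈ 2.58844, g(5.1) ≈ 2.66458.
Sum = Δt · [g(3.5) + g(3.9) + g(4.3) + g(4.7) + g(5.1)].
Sum ≈ 5.01488.

5.01488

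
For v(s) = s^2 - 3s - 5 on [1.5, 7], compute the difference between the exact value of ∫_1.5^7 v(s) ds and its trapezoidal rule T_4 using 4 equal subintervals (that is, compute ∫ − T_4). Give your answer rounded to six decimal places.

-1.733073

Exact integral: ∫_1.5^7 v(s) ds ≈ 15.58333333.
T_4 = 17.31640625.
Error ≈ 15.58333333 − 17.31640625 ≈ -1.733073.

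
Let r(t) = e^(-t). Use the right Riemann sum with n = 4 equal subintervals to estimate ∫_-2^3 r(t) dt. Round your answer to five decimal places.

Δt = (3 − (-2))/4 = 1.25.
Right endpoints: -0.75, 0.5, 1.75, 3.
r(-0.75) ≈ 2.11700, r(0.5) ≈ 0.60653, r(1.75) ≈ 0.17377, r(3) ≈ 0.04979.
Sum = Δt · [r(-0.75) + r(0.5) + r(1.75) + r(3)].
Sum ≈ 3.68386.

3.68386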